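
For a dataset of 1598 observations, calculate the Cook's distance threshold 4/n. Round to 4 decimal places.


The threshold is 4/n.
4/1598 = 0.0025.

0.0025


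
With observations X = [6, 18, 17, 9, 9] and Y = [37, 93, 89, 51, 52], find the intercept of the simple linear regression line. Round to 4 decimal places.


First find the slope: b1 = 4.6725.
Means: xbar = 11.8000, ybar = 64.4000.
b0 = ybar - b1 * xbar = 64.4000 - 4.6725 * 11.8000 = 9.2648.

9.2648


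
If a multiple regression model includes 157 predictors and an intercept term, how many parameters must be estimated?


Total coefficients = number of predictors + 1 (for the intercept).
= 157 + 1 = 158.

158


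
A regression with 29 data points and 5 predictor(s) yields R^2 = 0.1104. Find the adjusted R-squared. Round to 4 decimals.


Adjusted R^2 = 1 - (1 - R^2) * (n-1)/(n-p-1).
(1 - R^2) = 0.8896.
(n-1)/(n-p-1) = 28/23.
(1 - R^2) * (n-1) = 0.8896 * 28 = 24.9088.
Divide by (n-p-1): 24.9088 / 23 = 1.0830.
Adj R^2 = 1 - 1.0830 = -0.0830.

-0.0830


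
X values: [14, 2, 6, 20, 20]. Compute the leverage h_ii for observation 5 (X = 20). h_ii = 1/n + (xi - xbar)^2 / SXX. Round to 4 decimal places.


n = 5, xbar = 12.4000.
SXX = sum((xi - xbar)^2) = 267.2000.
h = 1/5 + (20 - 12.4000)^2 / 267.2000 = 0.4162.

0.4162


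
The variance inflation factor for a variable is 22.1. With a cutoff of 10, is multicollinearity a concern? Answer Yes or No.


Compare VIF = 22.1 to the threshold of 10.
22.1 >= 10, so the answer is Yes.

Yes


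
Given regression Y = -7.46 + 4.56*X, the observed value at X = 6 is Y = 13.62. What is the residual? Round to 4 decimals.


Fitted value at X = 6 is yhat = -7.46 + 4.56*6 = 19.9000.
Residual = 13.62 - 19.9000 = -6.2800.

-6.2800


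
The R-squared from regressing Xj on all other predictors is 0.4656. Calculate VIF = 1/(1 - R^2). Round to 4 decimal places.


VIF = 1 / (1 - 0.4656).
= 1 / 0.5344 = 1.8713.

1.8713


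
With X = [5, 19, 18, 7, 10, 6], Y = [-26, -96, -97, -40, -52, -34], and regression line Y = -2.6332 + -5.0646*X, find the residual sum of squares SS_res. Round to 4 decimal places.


Predicted values from Y = -2.6332 + -5.0646*X.
Residuals: [1.9562, 2.8606, -3.2040, -1.9146, 1.2792, -0.9792].
SSres = 28.5362.

28.5362


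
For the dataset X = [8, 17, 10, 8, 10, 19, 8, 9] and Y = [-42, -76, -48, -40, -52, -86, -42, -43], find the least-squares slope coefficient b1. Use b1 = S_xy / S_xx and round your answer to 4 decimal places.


First compute the means: xbar = 11.1250, ybar = -53.6250.
Then S_xx = sum((xi - xbar)^2) = 132.8750.
S_xy = sum((xi - xbar)(yi - ybar)) = -532.3750.
b1 = S_xy / S_xx = -532.3750 / 132.8750 = -4.0066.

-4.0066


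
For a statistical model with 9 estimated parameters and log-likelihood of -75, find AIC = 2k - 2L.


Compute:
2k = 2*9 = 18.
-2*loglik = -2*(-75) = 150.
AIC = 18 + 150 = 168.

168


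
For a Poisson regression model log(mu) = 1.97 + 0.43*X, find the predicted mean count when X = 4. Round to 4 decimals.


Compute eta = 1.97 + 0.43 * 4 = 3.6900.
Apply inverse link: mu = e^3.6900 = 40.0448.

40.0448


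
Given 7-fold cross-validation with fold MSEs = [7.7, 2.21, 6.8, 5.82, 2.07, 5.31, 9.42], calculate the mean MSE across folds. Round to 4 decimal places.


Sum of fold MSEs = 39.3300.
Average = 39.3300 / 7 = 5.6186.

5.6186


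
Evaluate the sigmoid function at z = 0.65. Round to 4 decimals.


Compute exp(-0.6500) = 0.5220.
Sigmoid = 1 / (1 + 0.5220) = 1 / 1.5220 = 0.6570.

0.6570


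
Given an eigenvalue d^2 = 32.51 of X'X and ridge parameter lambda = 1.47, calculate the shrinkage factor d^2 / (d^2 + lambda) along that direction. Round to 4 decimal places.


Denominator = d^2 + lambda = 32.51 + 1.47 = 33.9800.
Shrinkage = 32.51 / 33.9800 = 0.9567.

0.9567


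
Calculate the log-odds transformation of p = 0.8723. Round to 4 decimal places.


Compute the odds: 0.8723/0.1277 = 6.8309.
Take the natural log: ln(6.8309) = 1.9214.

1.9214


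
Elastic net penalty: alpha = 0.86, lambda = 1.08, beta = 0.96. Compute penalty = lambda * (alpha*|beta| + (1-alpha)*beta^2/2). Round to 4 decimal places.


alpha * |beta| = 0.86 * 0.96 = 0.8256.
(1-alpha) * beta^2/2 = 0.14 * 0.9216/2 = 0.0645.
Total = 1.08 * (0.8256 + 0.0645) = 0.9613.

0.9613


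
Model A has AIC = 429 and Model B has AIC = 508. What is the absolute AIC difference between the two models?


Absolute difference = |429 - 508| = 79.
The model with lower AIC (A) is preferred.

79


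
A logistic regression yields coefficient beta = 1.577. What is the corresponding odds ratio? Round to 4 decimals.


Odds ratio = exp(beta) = exp(1.577).
= 4.8404.

4.8404


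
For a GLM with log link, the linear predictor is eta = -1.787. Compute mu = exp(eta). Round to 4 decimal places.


mu = exp(eta) = exp(-1.787).
= 0.1675.

0.1675


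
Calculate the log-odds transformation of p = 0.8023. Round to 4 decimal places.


1 - p = 0.1977.
p/(1-p) = 4.0582.
logit = ln(4.0582) = 1.4007.

1.4007


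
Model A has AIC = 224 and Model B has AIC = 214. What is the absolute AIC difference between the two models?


Compute |224 - 214| = 10.
Model B has the smaller AIC.

10


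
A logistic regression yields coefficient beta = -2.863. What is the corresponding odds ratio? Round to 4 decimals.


Odds ratio = exp(beta) = exp(-2.863).
= 0.0571.

0.0571


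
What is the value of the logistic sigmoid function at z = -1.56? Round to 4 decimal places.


First, exp(1.5600) = 4.7588.
Then sigma(z) = 1/(1 + 4.7588) = 0.1736.

0.1736


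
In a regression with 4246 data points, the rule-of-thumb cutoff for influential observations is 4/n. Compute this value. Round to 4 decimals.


Cook's distance cutoff = 4/n = 4/4246.
= 0.0009.

0.0009


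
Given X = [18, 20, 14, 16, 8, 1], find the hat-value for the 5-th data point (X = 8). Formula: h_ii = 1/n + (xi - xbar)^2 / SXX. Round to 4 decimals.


Mean of X: xbar = 12.8333.
SXX = 252.8333.
For X = 8: h = 1/6 + (8 - 12.8333)^2/252.8333 = 0.2591.

0.2591


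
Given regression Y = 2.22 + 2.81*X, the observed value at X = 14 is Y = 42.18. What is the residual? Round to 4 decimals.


Compute yhat = 2.22 + (2.81)(14) = 41.5600.
Residual = actual - predicted = 42.18 - 41.5600 = 0.6200.

0.6200


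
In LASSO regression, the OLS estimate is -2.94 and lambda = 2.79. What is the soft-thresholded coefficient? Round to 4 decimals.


Absolute value: |-2.94| = 2.94.
Compare to lambda = 2.79.
Since |beta| > lambda, coefficient = sign(beta)*(|beta| - lambda) = -0.1500.

-0.1500


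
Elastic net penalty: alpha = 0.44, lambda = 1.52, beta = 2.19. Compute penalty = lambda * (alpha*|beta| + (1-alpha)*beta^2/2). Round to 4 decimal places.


L1 component = 0.44 * |2.19| = 0.9636.
L2 component = 0.56 * 2.19^2 / 2 = 1.3429.
Penalty = 1.52 * (0.9636 + 1.3429) = 1.52 * 2.3065 = 3.5059.

3.5059


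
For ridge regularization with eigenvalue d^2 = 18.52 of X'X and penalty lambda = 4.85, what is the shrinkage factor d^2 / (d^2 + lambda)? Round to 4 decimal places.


Compute the denominator: 18.52 + 4.85 = 23.3700.
Shrinkage factor = 18.52 / 23.3700 = 0.7925.

0.7925


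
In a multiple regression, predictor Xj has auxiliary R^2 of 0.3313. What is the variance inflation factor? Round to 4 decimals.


Using VIF = 1/(1 - R^2_j):
1 - 0.3313 = 0.6687.
VIF = 1.4954.

1.4954


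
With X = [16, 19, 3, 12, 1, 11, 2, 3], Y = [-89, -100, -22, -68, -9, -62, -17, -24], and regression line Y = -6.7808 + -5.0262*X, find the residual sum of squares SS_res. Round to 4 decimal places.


For each point, residual = actual - predicted.
Residuals: [-1.8000, 2.2786, -0.1406, -0.9048, 2.8070, 0.0690, -0.1668, -2.1406].
Sum of squared residuals = 21.7644.

21.7644


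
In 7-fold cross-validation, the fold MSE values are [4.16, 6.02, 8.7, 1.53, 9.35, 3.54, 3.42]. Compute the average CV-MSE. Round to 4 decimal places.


Add all fold MSEs: 36.7200.
Divide by k = 7: 36.7200/7 = 5.2457.

5.2457


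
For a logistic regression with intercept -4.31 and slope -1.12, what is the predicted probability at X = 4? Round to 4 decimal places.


Compute z = -4.31 + (-1.12)(4) = -8.7900.
exp(-z) = 6568.2322.
P = 1/(1 + 6568.2322) = 0.0002.

0.0002


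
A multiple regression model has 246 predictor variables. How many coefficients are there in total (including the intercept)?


Each predictor gets one coefficient, plus one intercept.
Total parameters = 246 + 1 = 247.

247


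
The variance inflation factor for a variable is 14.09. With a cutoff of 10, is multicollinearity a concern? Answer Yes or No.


Check: VIF = 14.09 vs threshold = 10.
Since 14.09 >= 10, the answer is Yes.

Yes


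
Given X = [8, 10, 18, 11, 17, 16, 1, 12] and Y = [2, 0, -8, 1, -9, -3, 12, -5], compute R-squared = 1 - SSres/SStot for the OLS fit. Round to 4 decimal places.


The fitted line is Y = 12.0757 + -1.1463*X.
SSres = 29.2117, SStot = 315.5000.
R^2 = 1 - SSres/SStot = 0.9074.

0.9074


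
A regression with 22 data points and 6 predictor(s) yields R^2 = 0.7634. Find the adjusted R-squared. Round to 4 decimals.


Plug in: Adj R^2 = 1 - (1 - 0.7634) * 21/15.
= 1 - 0.2366 * 21/15
= 1 - 4.9686 / 15
= 1 - 0.3312 = 0.6688.

0.6688


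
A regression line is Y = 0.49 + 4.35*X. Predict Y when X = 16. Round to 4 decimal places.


Predicted value:
Y = 0.49 + (4.35)(16) = 0.49 + 69.6000 = 70.0900.

70.0900


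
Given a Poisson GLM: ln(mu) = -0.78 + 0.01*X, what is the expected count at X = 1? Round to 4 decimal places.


Linear predictor: eta = -0.78 + (0.01)(1) = -0.7700.
Expected count: mu = exp(-0.7700) = 0.4630.

0.4630


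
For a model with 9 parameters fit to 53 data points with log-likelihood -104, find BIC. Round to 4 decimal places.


k * ln(n) = 9 * ln(53) = 9 * 3.970292 = 35.732628.
-2 * loglik = -2 * (-104) = 208.
BIC = 35.732628 + 208 = 243.732628, which rounds to 243.7326.

243.7326


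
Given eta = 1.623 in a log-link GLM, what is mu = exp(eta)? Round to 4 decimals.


The inverse log link gives:
mu = exp(1.623) = 5.0683.

5.0683


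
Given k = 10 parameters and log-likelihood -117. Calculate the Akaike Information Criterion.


AIC = 2k - 2*loglik = 2(10) - 2(-117).
= 20 + 234 = 254.

254


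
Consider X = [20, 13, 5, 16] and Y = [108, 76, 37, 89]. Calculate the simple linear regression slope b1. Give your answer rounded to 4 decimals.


Calculate xbar = 13.5000, ybar = 77.5000.
S_xx = 121.0000, S_xy = 572.0000.
Using b1 = S_xy / S_xx = 572.0000 / 121.0000, we get b1 = 4.7273.

4.7273


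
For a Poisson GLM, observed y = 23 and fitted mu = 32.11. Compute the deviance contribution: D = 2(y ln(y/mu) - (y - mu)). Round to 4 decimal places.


y/mu = 23/32.11 = 0.716288 (approx.), and ln(23/32.11) = -0.333673.
y * ln(y/mu) = 23 * -0.333673 = -7.674479.
y - mu = -9.11.
D = 2 * (-7.674479 - -9.11) = 2.871042, which rounds to 2.8710.

2.8710


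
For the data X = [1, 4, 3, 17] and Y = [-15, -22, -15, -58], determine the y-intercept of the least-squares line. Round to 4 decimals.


Compute b1 = -2.8126 from the OLS formula.
With xbar = 6.2500 and ybar = -27.5000, the intercept is:
b0 = -27.5000 - -2.8126 * 6.2500 = -9.9213.

-9.9213


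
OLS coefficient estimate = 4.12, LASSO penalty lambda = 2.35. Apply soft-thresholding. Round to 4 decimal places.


Absolute value: |4.12| = 4.12.
Compare to lambda = 2.35.
Since |beta| > lambda, coefficient = sign(beta)*(|beta| - lambda) = 1.7700.

1.7700


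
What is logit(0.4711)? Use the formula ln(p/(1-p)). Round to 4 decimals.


Compute the odds: 0.4711/0.5289 = 0.8907.
Take the natural log: ln(0.8907) = -0.1157.

-0.1157


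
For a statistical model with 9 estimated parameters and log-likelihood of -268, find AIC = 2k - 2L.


Compute:
2k = 2*9 = 18.
-2*loglik = -2*(-268) = 536.
AIC = 18 + 536 = 554.

554


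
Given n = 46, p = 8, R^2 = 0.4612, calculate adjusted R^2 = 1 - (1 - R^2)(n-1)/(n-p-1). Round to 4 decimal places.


Plug in: Adj R^2 = 1 - (1 - 0.4612) * 45/37.
= 1 - 0.5388 * 45/37
= 1 - 24.2460 / 37
= 1 - 0.6553 = 0.3447.

0.3447


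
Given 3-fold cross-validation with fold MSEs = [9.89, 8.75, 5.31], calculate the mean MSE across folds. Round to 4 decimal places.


Total MSE across folds = 23.9500.
CV-MSE = 23.9500/3 = 7.9833.

7.9833


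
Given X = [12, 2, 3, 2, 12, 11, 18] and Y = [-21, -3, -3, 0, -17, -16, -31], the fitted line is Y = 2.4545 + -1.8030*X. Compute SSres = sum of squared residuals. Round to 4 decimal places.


For each point, residual = actual - predicted.
Residuals: [-1.8185, -1.8485, -0.0455, 1.1515, 2.1815, 1.3785, -1.0005].
Sum of squared residuals = 15.7121.

15.7121


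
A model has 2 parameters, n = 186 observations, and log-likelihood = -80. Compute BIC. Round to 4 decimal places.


k * ln(n) = 2 * ln(186) = 2 * 5.225747 = 10.451494.
-2 * loglik = -2 * (-80) = 160.
BIC = 10.451494 + 160 = 170.451494, which rounds to 170.4515.

170.4515


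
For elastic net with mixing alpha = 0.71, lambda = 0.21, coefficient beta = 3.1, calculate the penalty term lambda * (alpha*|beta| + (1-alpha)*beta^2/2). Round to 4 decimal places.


alpha * |beta| = 0.71 * 3.1 = 2.2010.
(1-alpha) * beta^2/2 = 0.29 * 9.6100/2 = 1.3935.
Total = 0.21 * (2.2010 + 1.3935) = 0.7548.

0.7548


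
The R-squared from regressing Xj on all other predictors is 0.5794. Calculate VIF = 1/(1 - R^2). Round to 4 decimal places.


VIF = 1 / (1 - 0.5794).
= 1 / 0.4206 = 2.3776.

2.3776


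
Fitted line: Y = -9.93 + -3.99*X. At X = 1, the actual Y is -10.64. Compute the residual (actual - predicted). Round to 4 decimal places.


Fitted value at X = 1 is yhat = -9.93 + -3.99*1 = -13.9200.
Residual = -10.64 - -13.9200 = 3.2800.

3.2800


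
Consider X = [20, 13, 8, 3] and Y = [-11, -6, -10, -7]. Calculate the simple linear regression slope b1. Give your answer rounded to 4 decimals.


First compute the means: xbar = 11.0000, ybar = -8.5000.
Then S_xx = sum((xi - xbar)^2) = 158.0000.
S_xy = sum((xi - xbar)(yi - ybar)) = -25.0000.
b1 = S_xy / S_xx = -25.0000 / 158.0000 = -0.1582.

-0.1582


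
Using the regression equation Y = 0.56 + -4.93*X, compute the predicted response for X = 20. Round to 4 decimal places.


Substitute X = 20 into the equation:
Y = 0.56 + -4.93 * 20 = 0.56 + -98.6000 = -98.0400.

-98.0400


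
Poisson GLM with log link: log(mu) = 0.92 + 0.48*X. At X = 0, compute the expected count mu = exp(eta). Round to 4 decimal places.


Linear predictor: eta = 0.92 + (0.48)(0) = 0.9200.
Expected count: mu = exp(0.9200) = 2.5093.

2.5093


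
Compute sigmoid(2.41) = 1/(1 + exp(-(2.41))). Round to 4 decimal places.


Compute exp(-2.4100) = 0.0898.
Sigmoid = 1 / (1 + 0.0898) = 1 / 1.0898 = 0.9176.

0.9176


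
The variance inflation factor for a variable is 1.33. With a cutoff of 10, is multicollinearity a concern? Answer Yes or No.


The threshold is 10.
VIF = 1.33 is < 10.
Multicollinearity indication: No.

No


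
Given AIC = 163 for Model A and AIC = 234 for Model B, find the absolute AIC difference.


Absolute difference = |163 - 234| = 71.
The model with lower AIC (A) is preferred.

71


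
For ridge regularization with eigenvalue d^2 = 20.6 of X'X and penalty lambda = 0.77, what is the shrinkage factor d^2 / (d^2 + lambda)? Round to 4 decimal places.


Denominator = d^2 + lambda = 20.6 + 0.77 = 21.3700.
Shrinkage = 20.6 / 21.3700 = 0.9640.

0.9640


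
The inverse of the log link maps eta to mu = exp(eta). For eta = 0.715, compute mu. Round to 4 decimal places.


mu = exp(eta) = exp(0.715).
= 2.0442.

2.0442


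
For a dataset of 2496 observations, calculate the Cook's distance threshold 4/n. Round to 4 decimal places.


Using the rule of thumb:
Threshold = 4 / 2496 = 0.0016.

0.0016


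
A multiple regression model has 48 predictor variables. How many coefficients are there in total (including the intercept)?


Each predictor gets one coefficient, plus one intercept.
Total parameters = 48 + 1 = 49.

49


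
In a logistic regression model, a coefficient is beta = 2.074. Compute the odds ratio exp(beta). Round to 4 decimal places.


exp(2.074) = 7.9566.
So the odds ratio is 7.9566.

7.9566


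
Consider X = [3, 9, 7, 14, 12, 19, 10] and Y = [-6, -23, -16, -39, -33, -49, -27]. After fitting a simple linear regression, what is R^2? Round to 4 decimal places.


The fitted line is Y = 1.9022 + -2.7880*X.
SSres = 13.7717, SStot = 1239.7143.
R^2 = 1 - SSres/SStot = 0.9889.

0.9889


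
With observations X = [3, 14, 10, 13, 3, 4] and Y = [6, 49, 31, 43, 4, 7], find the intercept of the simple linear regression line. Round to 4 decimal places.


The slope is b1 = 3.9465.
Sample means are xbar = 7.8333 and ybar = 23.3333.
Intercept: b0 = 23.3333 - (3.9465)(7.8333) = -7.5809.

-7.5809


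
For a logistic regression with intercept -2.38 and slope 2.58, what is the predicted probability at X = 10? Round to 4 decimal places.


z = -2.38 + 2.58 * 10 = 23.4200.
Sigmoid: P = 1 / (1 + exp(-23.4200)) = 1.0000.

1.0000


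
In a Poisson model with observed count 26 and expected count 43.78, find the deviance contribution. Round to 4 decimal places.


First: ln(26/43.78) = -0.521081.
Then: 26 * -0.521081 = -13.548106.
y - mu = 26 - 43.78 = -17.78.
D = 2(-13.548106 - -17.78) = 8.463788, which rounds to 8.4638.

8.4638


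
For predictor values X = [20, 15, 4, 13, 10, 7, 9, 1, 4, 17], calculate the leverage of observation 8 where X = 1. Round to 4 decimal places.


n = 10, xbar = 10.0000.
SXX = sum((xi - xbar)^2) = 346.0000.
h = 1/10 + (1 - 10.0000)^2 / 346.0000 = 0.3341.

0.3341


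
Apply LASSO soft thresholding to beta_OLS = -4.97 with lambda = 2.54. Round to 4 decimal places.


|beta_OLS| = 4.97.
lambda = 2.54.
Since |beta| > lambda, coefficient = sign(beta)*(|beta| - lambda) = -2.4300.
Result = -2.4300.

-2.4300


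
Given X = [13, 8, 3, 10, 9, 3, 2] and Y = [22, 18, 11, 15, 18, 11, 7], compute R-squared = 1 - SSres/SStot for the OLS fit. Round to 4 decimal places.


The fitted line is Y = 6.7059 + 1.1471*X.
SSres = 21.1176, SStot = 161.7143.
R^2 = 1 - SSres/SStot = 0.8694.

0.8694


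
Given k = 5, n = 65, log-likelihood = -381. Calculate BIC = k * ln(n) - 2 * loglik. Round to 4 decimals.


k * ln(n) = 5 * ln(65) = 5 * 4.174387 = 20.871935.
-2 * loglik = -2 * (-381) = 762.
BIC = 20.871935 + 762 = 782.871935, which rounds to 782.8719.

782.8719


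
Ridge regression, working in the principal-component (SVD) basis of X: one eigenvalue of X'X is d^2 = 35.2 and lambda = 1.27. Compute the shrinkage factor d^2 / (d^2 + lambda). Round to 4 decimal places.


Denominator = d^2 + lambda = 35.2 + 1.27 = 36.4700.
Shrinkage = 35.2 / 36.4700 = 0.9652.

0.9652


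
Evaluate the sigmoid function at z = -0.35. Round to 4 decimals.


First, exp(0.3500) = 1.4191.
Then sigma(z) = 1/(1 + 1.4191) = 0.4134.

0.4134


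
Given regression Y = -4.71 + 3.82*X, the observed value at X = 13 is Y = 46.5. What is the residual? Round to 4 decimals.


Predicted = -4.71 + 3.82 * 13 = 44.9500.
Residual = 46.5 - 44.9500 = 1.5500.

1.5500


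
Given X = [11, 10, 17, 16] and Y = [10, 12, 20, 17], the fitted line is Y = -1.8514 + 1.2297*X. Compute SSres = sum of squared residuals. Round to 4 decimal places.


For each point, residual = actual - predicted.
Residuals: [-1.6753, 1.5544, 0.9465, -0.8238].
Sum of squared residuals = 6.7973.

6.7973


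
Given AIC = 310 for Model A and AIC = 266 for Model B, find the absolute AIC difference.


Compute |310 - 266| = 44.
Model B has the smaller AIC.

44


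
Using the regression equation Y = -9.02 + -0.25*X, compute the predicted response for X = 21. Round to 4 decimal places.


Plug X = 21 into Y = -9.02 + -0.25*X:
Y = -9.02 + -5.2500 = -14.2700.

-14.2700


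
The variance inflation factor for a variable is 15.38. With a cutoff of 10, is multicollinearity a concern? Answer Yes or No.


Compare VIF = 15.38 to the threshold of 10.
15.38 >= 10, so the answer is Yes.

Yes


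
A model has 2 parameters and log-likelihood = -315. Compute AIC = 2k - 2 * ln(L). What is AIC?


AIC = 2*2 - 2*(-315).
= 4 + 630 = 634.

634


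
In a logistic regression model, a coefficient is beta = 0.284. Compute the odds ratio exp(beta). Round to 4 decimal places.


Odds ratio = exp(beta) = exp(0.284).
= 1.3284.

1.3284


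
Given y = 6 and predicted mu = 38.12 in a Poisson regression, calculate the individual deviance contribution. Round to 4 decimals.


Compute y*ln(y/mu) = 6*ln(6/38.12) = 6*-1.848980 = -11.093880.
y - mu = -32.12.
D = 2*(-11.093880 - (-32.12)) = 42.052240, which rounds to 42.0522.

42.0522


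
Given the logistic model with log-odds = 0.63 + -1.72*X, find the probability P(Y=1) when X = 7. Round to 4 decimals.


Linear predictor: z = 0.63 + -1.72 * 7 = -11.4100.
P = 1/(1 + exp(11.4100)) = 1/(1 + 90219.4216) = 0.0000.

0.0000


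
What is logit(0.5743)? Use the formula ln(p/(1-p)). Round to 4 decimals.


Compute the odds: 0.5743/0.4257 = 1.3491.
Take the natural log: ln(1.3491) = 0.2994.

0.2994


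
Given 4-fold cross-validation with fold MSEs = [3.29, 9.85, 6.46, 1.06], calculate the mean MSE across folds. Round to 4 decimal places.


Total MSE across folds = 20.6600.
CV-MSE = 20.6600/4 = 5.1650.

5.1650


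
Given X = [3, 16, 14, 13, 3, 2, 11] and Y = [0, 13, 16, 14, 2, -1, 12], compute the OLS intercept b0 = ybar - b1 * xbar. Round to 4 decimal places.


The slope is b1 = 1.1822.
Sample means are xbar = 8.8571 and ybar = 8.0000.
Intercept: b0 = 8.0000 - (1.1822)(8.8571) = -2.4707.

-2.4707


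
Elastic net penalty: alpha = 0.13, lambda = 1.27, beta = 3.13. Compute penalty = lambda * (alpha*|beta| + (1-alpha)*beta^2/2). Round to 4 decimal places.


alpha * |beta| = 0.13 * 3.13 = 0.4069.
(1-alpha) * beta^2/2 = 0.87 * 9.7969/2 = 4.2617.
Total = 1.27 * (0.4069 + 4.2617) = 5.9291.

5.9291


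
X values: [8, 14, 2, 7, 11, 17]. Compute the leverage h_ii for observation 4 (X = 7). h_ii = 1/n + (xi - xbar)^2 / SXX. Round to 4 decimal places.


n = 6, xbar = 9.8333.
SXX = sum((xi - xbar)^2) = 142.8333.
h = 1/6 + (7 - 9.8333)^2 / 142.8333 = 0.2229.

0.2229


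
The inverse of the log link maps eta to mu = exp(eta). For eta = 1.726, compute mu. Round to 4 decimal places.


mu = exp(eta) = exp(1.726).
= 5.6181.

5.6181


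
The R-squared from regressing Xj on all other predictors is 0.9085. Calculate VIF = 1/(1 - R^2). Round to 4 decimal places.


Denominator: 1 - 0.9085 = 0.0915.
VIF = 1 / 0.0915 = 10.9290.

10.9290


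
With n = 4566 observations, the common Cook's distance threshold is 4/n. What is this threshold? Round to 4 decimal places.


The threshold is 4/n.
4/4566 = 0.0009.

0.0009


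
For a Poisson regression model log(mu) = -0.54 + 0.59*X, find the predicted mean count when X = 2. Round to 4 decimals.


Compute eta = -0.54 + 0.59 * 2 = 0.6400.
Apply inverse link: mu = e^0.6400 = 1.8965.

1.8965


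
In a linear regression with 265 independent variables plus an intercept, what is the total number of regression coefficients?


Each predictor gets one coefficient, plus one intercept.
Total parameters = 265 + 1 = 266.

266


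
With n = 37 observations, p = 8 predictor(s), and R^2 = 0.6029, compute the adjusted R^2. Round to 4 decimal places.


Using the formula:
(1 - 0.6029) = 0.3971.
Multiply by 36/28: 0.3971 * 36 = 14.2956, then 14.2956 / 28 = 0.5106.
Adj R^2 = 1 - 0.5106 = 0.4894.

0.4894


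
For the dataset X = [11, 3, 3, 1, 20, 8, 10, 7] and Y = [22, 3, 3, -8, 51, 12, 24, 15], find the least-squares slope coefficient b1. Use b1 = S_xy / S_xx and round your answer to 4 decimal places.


Calculate xbar = 7.8750, ybar = 15.2500.
S_xx = 256.8750, S_xy = 752.2500.
Using b1 = S_xy / S_xx = 752.2500 / 256.8750, we get b1 = 2.9285.

2.9285


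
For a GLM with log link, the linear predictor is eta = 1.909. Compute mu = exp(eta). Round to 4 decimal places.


The inverse log link gives:
mu = exp(1.909) = 6.7463.

6.7463


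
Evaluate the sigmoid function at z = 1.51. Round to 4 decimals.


exp(-1.5100) = 0.2209.
1 + exp(-z) = 1.2209.
sigmoid = 1/1.2209 = 0.8191.

0.8191


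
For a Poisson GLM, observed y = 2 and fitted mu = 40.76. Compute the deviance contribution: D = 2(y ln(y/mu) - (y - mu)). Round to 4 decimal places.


Compute y*ln(y/mu) = 2*ln(2/40.76) = 2*-3.014554 = -6.029108.
y - mu = -38.76.
D = 2*(-6.029108 - (-38.76)) = 65.461784, which rounds to 65.4618.

65.4618


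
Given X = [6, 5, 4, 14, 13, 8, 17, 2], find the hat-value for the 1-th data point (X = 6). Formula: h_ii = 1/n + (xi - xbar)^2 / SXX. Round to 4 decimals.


n = 8, xbar = 8.6250.
SXX = sum((xi - xbar)^2) = 203.8750.
h = 1/8 + (6 - 8.6250)^2 / 203.8750 = 0.1588.

0.1588


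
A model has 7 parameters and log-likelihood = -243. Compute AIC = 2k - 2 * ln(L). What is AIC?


Compute:
2k = 2*7 = 14.
-2*loglik = -2*(-243) = 486.
AIC = 14 + 486 = 500.

500


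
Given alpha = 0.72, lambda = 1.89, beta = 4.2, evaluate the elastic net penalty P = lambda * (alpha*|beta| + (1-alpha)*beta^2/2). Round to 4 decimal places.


Compute:
L1 = 0.72 * 4.2 = 3.0240.
L2 = 0.28 * 4.2^2 / 2 = 2.4696.
Penalty = 1.89 * (3.0240 + 2.4696) = 10.3829.

10.3829


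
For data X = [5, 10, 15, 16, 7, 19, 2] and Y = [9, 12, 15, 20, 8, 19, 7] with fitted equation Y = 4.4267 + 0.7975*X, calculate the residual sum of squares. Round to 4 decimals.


Compute predicted values, then residuals = yi - yhat_i.
Residuals: [0.5858, -0.4017, -1.3892, 2.8133, -2.0092, -0.5792, 0.9783].
SSres = sum(residual^2) = 15.6785.

15.6785


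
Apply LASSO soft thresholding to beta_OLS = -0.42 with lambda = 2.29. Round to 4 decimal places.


Absolute value: |-0.42| = 0.42.
Compare to lambda = 2.29.
Since |beta| <= lambda, the coefficient is set to 0.

0.0000


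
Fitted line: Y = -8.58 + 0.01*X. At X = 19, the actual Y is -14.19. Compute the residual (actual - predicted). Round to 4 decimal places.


Fitted value at X = 19 is yhat = -8.58 + 0.01*19 = -8.3900.
Residual = -14.19 - -8.3900 = -5.8000.

-5.8000


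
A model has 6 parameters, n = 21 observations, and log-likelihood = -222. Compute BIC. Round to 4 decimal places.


Compute k*ln(n) = 6*ln(21) = 6*3.044522 = 18.267132.
Then -2*loglik = 444.
BIC = 18.267132 + 444 = 462.267132, which rounds to 462.2671.

462.2671


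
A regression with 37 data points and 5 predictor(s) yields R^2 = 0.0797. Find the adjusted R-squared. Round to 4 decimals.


Using the formula:
(1 - 0.0797) = 0.9203.
Multiply by 36/31: 0.9203 * 36 = 33.1308, then 33.1308 / 31 = 1.0687.
Adj R^2 = 1 - 1.0687 = -0.0687.

-0.0687


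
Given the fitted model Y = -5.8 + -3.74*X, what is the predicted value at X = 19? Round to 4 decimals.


Plug X = 19 into Y = -5.8 + -3.74*X:
Y = -5.8 + -71.0600 = -76.8600.

-76.8600


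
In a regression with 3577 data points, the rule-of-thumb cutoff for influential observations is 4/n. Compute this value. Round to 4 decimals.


The threshold is 4/n.
4/3577 = 0.0011.

0.0011


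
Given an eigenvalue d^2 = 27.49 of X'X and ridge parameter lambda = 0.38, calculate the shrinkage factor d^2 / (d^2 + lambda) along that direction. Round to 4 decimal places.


d^2 + lambda = 27.49 + 0.38 = 27.8700.
Shrinkage factor = 27.49/27.8700 = 0.9864.

0.9864


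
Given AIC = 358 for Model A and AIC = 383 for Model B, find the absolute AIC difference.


|AIC_A - AIC_B| = |358 - 383| = 25.
Model A is preferred (lower AIC).

25


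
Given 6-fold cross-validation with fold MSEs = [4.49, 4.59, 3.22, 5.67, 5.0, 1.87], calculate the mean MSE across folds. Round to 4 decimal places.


Total MSE across folds = 24.8400.
CV-MSE = 24.8400/6 = 4.1400.

4.1400


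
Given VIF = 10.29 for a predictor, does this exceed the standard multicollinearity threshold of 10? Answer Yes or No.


The threshold is 10.
VIF = 10.29 is >= 10.
Multicollinearity indication: Yes.

Yes


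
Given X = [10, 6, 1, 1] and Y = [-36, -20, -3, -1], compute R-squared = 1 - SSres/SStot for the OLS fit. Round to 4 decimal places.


Fit the OLS line: b0 = 1.8947, b1 = -3.7544.
SSres = 2.5614.
SStot = 806.0000.
R^2 = 1 - 2.5614/806.0000 = 0.9968.

0.9968


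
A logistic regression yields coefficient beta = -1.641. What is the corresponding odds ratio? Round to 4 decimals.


exp(-1.641) = 0.1938.
So the odds ratio is 0.1938.

0.1938


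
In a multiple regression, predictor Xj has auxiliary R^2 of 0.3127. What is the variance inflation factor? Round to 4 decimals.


Denominator: 1 - 0.3127 = 0.6873.
VIF = 1 / 0.6873 = 1.4550.

1.4550


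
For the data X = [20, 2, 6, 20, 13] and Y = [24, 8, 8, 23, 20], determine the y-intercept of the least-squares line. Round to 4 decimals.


Compute b1 = 0.9494 from the OLS formula.
With xbar = 12.2000 and ybar = 16.6000, the intercept is:
b0 = 16.6000 - 0.9494 * 12.2000 = 5.0174.

5.0174


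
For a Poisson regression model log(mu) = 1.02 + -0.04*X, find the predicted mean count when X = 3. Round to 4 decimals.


Compute eta = 1.02 + -0.04 * 3 = 0.9000.
Apply inverse link: mu = e^0.9000 = 2.4596.

2.4596


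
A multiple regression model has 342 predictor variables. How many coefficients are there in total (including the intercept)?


Each predictor gets one coefficient, plus one intercept.
Total parameters = 342 + 1 = 343.

343


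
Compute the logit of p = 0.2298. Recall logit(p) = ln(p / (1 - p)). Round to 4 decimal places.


The odds are p/(1-p) = 0.2298 / 0.7702 = 0.2984.
logit(p) = ln(0.2984) = -1.2094.

-1.2094


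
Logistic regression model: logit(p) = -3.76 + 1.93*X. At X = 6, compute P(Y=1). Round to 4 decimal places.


z = -3.76 + 1.93 * 6 = 7.8200.
Sigmoid: P = 1 / (1 + exp(-7.8200)) = 0.9996.

0.9996


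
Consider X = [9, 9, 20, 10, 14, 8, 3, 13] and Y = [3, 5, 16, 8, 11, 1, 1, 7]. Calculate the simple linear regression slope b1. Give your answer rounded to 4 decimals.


First compute the means: xbar = 10.7500, ybar = 6.5000.
Then S_xx = sum((xi - xbar)^2) = 175.5000.
S_xy = sum((xi - xbar)(yi - ybar)) = 169.0000.
b1 = S_xy / S_xx = 169.0000 / 175.5000 = 0.9630.

0.9630


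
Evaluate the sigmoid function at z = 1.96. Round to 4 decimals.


Compute exp(-1.9600) = 0.1409.
Sigmoid = 1 / (1 + 0.1409) = 1 / 1.1409 = 0.8765.

0.8765


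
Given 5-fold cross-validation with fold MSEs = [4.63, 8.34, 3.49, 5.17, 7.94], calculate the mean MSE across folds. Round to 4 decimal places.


Total MSE across folds = 29.5700.
CV-MSE = 29.5700/5 = 5.9140.

5.9140


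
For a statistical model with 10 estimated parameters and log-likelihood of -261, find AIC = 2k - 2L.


Compute:
2k = 2*10 = 20.
-2*loglik = -2*(-261) = 522.
AIC = 20 + 522 = 542.

542


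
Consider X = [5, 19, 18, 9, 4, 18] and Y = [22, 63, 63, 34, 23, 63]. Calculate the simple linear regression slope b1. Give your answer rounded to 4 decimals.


Calculate xbar = 12.1667, ybar = 44.6667.
S_xx = 242.8333, S_xy = 712.3333.
Using b1 = S_xy / S_xx = 712.3333 / 242.8333, we get b1 = 2.9334.

2.9334


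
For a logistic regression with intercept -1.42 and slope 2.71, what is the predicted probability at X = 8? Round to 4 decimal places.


Compute z = -1.42 + (2.71)(8) = 20.2600.
exp(-z) = 0.0000.
P = 1/(1 + 0.0000) = 1.0000.

1.0000


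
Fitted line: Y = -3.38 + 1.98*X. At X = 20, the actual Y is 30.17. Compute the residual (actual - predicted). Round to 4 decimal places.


Predicted = -3.38 + 1.98 * 20 = 36.2200.
Residual = 30.17 - 36.2200 = -6.0500.

-6.0500


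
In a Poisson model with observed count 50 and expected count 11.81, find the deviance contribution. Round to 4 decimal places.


Compute y*ln(y/mu) = 50*ln(50/11.81) = 50*1.443076 = 72.153800.
y - mu = 38.19.
D = 2*(72.153800 - (38.19)) = 67.927600, which rounds to 67.9276.

67.9276


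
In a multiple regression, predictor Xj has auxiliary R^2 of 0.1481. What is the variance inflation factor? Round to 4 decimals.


Using VIF = 1/(1 - R^2_j):
1 - 0.1481 = 0.8519.
VIF = 1.1738.

1.1738


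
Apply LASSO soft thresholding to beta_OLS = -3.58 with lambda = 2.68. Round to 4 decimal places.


Check: |-3.58| = 3.58 vs lambda = 2.68.
Since |beta| > lambda, coefficient = sign(beta)*(|beta| - lambda) = -0.9000.
Soft-thresholded coefficient = -0.9000.

-0.9000


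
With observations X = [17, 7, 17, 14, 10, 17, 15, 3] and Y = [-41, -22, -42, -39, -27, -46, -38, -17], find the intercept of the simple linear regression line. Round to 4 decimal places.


First find the slope: b1 = -1.9592.
Means: xbar = 12.5000, ybar = -34.0000.
b0 = ybar - b1 * xbar = -34.0000 - -1.9592 * 12.5000 = -9.5102.

-9.5102


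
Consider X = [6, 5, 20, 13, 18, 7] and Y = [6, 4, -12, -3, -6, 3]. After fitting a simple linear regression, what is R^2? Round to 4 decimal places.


The fitted line is Y = 10.6333 + -1.0406*X.
SSres = 12.4885, SStot = 239.3333.
R^2 = 1 - SSres/SStot = 0.9478.

0.9478


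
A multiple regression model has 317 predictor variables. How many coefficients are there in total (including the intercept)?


Each predictor gets one coefficient, plus one intercept.
Total parameters = 317 + 1 = 318.

318


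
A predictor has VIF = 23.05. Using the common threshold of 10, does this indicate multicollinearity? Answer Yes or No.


Compare VIF = 23.05 to the threshold of 10.
23.05 >= 10, so the answer is Yes.

Yes


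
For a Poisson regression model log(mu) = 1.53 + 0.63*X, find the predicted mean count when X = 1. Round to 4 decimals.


Linear predictor: eta = 1.53 + (0.63)(1) = 2.1600.
Expected count: mu = exp(2.1600) = 8.6711.

8.6711


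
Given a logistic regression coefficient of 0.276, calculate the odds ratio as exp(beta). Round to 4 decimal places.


exp(0.276) = 1.3178.
So the odds ratio is 1.3178.

1.3178


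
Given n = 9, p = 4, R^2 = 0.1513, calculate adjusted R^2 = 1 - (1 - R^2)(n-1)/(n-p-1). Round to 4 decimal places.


Using the formula:
(1 - 0.1513) = 0.8487.
Multiply by 8/4: 0.8487 * 8 = 6.7896, then 6.7896 / 4 = 1.6974.
Adj R^2 = 1 - 1.6974 = -0.6974.

-0.6974


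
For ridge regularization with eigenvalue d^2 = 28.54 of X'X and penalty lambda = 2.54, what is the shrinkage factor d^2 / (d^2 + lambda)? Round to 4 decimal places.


Denominator = d^2 + lambda = 28.54 + 2.54 = 31.0800.
Shrinkage = 28.54 / 31.0800 = 0.9183.

0.9183


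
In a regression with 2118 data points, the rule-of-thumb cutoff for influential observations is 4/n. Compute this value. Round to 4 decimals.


Cook's distance cutoff = 4/n = 4/2118.
= 0.0019.

0.0019


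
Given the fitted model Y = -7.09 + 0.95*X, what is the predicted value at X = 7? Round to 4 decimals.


Plug X = 7 into Y = -7.09 + 0.95*X:
Y = -7.09 + 6.6500 = -0.4400.

-0.4400


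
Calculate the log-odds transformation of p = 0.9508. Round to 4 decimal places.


Compute the odds: 0.9508/0.0492 = 19.3252.
Take the natural log: ln(19.3252) = 2.9614.

2.9614


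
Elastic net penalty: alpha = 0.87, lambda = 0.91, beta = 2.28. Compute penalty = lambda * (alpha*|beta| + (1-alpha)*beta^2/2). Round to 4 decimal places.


L1 component = 0.87 * |2.28| = 1.9836.
L2 component = 0.13 * 2.28^2 / 2 = 0.3379.
Penalty = 0.91 * (1.9836 + 0.3379) = 0.91 * 2.3215 = 2.1126.

2.1126


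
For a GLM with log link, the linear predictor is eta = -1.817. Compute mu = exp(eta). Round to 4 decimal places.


The inverse log link gives:
mu = exp(-1.817) = 0.1625.

0.1625


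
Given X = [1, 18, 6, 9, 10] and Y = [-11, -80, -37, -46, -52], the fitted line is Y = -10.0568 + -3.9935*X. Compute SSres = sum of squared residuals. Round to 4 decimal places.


Compute predicted values, then residuals = yi - yhat_i.
Residuals: [3.0503, 1.9398, -2.9822, -0.0017, -2.0082].
SSres = sum(residual^2) = 25.9935.

25.9935


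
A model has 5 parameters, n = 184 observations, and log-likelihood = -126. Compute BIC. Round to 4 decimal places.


Compute k*ln(n) = 5*ln(184) = 5*5.214936 = 26.074680.
Then -2*loglik = 252.
BIC = 26.074680 + 252 = 278.074680, which rounds to 278.0747.

278.0747


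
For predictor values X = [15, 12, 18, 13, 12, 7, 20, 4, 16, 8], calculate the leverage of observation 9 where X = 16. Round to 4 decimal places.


Mean of X: xbar = 12.5000.
SXX = 228.5000.
For X = 16: h = 1/10 + (16 - 12.5000)^2/228.5000 = 0.1536.

0.1536


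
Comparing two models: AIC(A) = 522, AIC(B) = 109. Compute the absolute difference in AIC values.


Absolute difference = |522 - 109| = 413.
The model with lower AIC (B) is preferred.

413


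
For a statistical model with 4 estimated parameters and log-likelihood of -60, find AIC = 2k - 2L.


AIC = 2*4 - 2*(-60).
= 8 + 120 = 128.

128


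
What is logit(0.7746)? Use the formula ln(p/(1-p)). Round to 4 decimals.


The odds are p/(1-p) = 0.7746 / 0.2254 = 3.4366.
logit(p) = ln(3.4366) = 1.2345.

1.2345


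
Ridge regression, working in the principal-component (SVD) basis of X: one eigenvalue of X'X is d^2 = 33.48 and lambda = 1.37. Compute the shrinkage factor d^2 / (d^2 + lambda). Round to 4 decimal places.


d^2 + lambda = 33.48 + 1.37 = 34.8500.
Shrinkage factor = 33.48/34.8500 = 0.9607.

0.9607


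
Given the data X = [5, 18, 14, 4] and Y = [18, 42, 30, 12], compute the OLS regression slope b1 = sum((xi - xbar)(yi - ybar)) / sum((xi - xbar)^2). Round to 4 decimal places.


Calculate xbar = 10.2500, ybar = 25.5000.
S_xx = 140.7500, S_xy = 268.5000.
Using b1 = S_xy / S_xx = 268.5000 / 140.7500, we get b1 = 1.9076.

1.9076


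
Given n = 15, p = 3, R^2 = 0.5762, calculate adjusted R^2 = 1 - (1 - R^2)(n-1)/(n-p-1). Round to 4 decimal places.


Adjusted R^2 = 1 - (1 - R^2) * (n-1)/(n-p-1).
(1 - R^2) = 0.4238.
(n-1)/(n-p-1) = 14/11.
(1 - R^2) * (n-1) = 0.4238 * 14 = 5.9332.
Divide by (n-p-1): 5.9332 / 11 = 0.5394.
Adj R^2 = 1 - 0.5394 = 0.4606.

0.4606


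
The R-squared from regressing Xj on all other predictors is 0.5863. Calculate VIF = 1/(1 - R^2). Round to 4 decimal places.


Denominator: 1 - 0.5863 = 0.4137.
VIF = 1 / 0.4137 = 2.4172.

2.4172


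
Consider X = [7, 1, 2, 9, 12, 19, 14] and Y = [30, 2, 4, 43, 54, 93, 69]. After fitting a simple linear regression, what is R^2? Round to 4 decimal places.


Fit the OLS line: b0 = -4.9043, b1 = 5.1458.
SSres = 20.3827.
SStot = 6662.8571.
R^2 = 1 - 20.3827/6662.8571 = 0.9969.

0.9969


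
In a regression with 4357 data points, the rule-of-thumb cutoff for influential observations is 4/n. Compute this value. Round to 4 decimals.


Cook's distance cutoff = 4/n = 4/4357.
= 0.0009.

0.0009


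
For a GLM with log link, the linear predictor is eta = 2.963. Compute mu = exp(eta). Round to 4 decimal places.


mu = exp(eta) = exp(2.963).
= 19.3560.

19.3560


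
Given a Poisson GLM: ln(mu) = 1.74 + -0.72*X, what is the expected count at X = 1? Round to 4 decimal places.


Compute eta = 1.74 + -0.72 * 1 = 1.0200.
Apply inverse link: mu = e^1.0200 = 2.7732.

2.7732


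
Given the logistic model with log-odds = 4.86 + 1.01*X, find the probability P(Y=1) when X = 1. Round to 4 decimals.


Compute z = 4.86 + (1.01)(1) = 5.8700.
exp(-z) = 0.0028.
P = 1/(1 + 0.0028) = 0.9972.

0.9972


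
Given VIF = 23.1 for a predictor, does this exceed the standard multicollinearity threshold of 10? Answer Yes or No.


Compare VIF = 23.1 to the threshold of 10.
23.1 >= 10, so the answer is Yes.

Yes


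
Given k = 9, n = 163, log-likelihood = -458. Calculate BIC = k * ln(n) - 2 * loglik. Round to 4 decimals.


Compute k*ln(n) = 9*ln(163) = 9*5.093750 = 45.843750.
Then -2*loglik = 916.
BIC = 45.843750 + 916 = 961.843750, which rounds to 961.8438.

961.8438
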